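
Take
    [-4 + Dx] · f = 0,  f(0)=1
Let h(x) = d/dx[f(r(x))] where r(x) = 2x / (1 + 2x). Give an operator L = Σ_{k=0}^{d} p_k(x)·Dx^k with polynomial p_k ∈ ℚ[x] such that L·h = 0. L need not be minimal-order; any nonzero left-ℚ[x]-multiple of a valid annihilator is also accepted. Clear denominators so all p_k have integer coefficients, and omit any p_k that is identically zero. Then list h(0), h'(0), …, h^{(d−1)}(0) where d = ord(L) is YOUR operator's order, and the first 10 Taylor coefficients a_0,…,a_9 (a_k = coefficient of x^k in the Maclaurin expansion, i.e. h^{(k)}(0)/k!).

L = (4 - 8·x) + (-1 - 4·x - 4·x^2)·Dx  (order 1).
h: a_k = 8, 32, -32, -256/3, 896/3, -5632/15, -8704/45, 647168/315, -1697792/315, 24240128/2835, …
ICs: h(0) = 8.

f: a_k = 1, 4, 8, 32/3, 32/3, 128/15, 256/45, 1024/315, 512/315, 2048/2835, …
Change of var in L_f (x↦r) gives L₀.
Differentiate: ansatz ord ≤ ord L₀ ⇒ L.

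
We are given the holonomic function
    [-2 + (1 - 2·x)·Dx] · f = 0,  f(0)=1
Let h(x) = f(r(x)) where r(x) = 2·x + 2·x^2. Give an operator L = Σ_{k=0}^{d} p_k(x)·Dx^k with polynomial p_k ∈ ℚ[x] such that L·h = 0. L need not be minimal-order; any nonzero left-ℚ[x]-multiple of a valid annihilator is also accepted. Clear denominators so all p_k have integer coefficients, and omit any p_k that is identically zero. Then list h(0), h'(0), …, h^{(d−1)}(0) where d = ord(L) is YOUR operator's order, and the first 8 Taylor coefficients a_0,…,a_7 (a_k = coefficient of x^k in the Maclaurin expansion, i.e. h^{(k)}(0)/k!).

L = (4 + 8·x) + (-1 + 4·x + 4·x^2)·Dx  (order 1).
h: a_k = 1, 4, 20, 96, 464, 2240, 10816, 52224, …
ICs: h(0) = 1.

f: a_k = 1, 2, 4, 8, 16, 32, 64, 128, …
L₀ from L_f via x↦r, Dx↦r'^{-1}Dx.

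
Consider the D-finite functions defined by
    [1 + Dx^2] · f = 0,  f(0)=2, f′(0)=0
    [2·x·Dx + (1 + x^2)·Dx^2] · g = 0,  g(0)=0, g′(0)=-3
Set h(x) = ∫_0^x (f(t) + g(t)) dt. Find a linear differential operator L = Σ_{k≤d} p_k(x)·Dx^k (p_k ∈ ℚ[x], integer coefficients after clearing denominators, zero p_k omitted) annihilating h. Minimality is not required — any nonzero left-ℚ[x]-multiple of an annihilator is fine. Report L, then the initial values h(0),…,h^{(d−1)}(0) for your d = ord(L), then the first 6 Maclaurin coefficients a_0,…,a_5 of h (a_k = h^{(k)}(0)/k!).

L = (-22·x + 28·x^3 + 2·x^5)·Dx^2 + (-1 + 7·x^2 + 9·x^4 + x^6)·Dx^3 + (-22·x + 28·x^3 + 2·x^5)·Dx^4 + (-1 + 7·x^2 + 9·x^4 + x^6)·Dx^5  (order 5).
h: a_k = 0, 2, -3/2, -1/3, 1/4, 1/60, …
ICs: h(0) = 0, h′(0) = 2, h′′(0) = -3, h′′′(0) = -2, h′′′′(0) = 6.

f: a_k = 2, 0, -1, 0, 1/12, 0, …
g: a_k = 0, -3, 0, 1, 0, -3/5, …
Weyl lclm of L_f,L_g ⇒ L₀ (ord ≤ 4).
∫: right-multiply L₀ by Dx.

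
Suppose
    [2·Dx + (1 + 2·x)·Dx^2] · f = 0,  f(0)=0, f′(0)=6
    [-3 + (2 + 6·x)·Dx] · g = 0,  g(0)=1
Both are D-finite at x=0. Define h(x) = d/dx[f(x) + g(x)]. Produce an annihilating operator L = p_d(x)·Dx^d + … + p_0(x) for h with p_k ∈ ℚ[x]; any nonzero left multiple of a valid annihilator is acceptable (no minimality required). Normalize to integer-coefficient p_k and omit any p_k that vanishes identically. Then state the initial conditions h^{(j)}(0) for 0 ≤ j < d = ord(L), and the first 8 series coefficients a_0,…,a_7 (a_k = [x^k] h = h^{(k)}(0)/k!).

L = (-6 + 36·x) + (5 + 84·x + 180·x^2)·Dx + (2 + 22·x + 72·x^2 + 72·x^3)·Dx^2  (order 2).
h: a_k = 15/2, -57/4, 465/16, -1941/32, 33081/256, -144231/512, 1291629/2048, -5960397/4096, …
ICs: h(0) = 15/2, h′(0) = -57/4.

f: a_k = 0, 6, -6, 8, -12, 96/5, -32, 384/7, …
g: a_k = 1, 3/2, -9/8, 27/16, -405/128, 1701/256, -15309/1024, 72171/2048, …
Weyl lclm of L_f,L_g ⇒ L₀ (ord ≤ 3).
h=h₀': d/dx-closure on L₀ ⇒ L.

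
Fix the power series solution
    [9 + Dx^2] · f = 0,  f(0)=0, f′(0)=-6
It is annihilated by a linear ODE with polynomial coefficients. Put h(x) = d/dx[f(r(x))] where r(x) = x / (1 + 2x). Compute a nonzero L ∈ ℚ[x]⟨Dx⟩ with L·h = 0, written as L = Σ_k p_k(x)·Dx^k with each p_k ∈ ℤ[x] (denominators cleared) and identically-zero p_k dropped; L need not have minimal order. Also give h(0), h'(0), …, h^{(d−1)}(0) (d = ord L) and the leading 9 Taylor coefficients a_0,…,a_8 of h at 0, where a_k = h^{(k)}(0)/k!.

f: a_k = 0, -6, 0, 9, 0, -81/20, 0, 243/280, 0, …
L₀ from L_f via x↦r, Dx↦r'^{-1}Dx.
h=h₀': d/dx-closure on L₀ ⇒ L.
L = (33 + 96·x + 96·x^2) + (12 + 72·x + 144·x^2 + 96·x^3)·Dx + (1 + 8·x + 24·x^2 + 32·x^3 + 16·x^4)·Dx^2  (order 2).
h: a_k = -6, 24, -45, -24, 2319/4, -2925, 429483/40, -166326/5, 40937265/448, …
ICs: h(0) = -6, h′(0) = 24.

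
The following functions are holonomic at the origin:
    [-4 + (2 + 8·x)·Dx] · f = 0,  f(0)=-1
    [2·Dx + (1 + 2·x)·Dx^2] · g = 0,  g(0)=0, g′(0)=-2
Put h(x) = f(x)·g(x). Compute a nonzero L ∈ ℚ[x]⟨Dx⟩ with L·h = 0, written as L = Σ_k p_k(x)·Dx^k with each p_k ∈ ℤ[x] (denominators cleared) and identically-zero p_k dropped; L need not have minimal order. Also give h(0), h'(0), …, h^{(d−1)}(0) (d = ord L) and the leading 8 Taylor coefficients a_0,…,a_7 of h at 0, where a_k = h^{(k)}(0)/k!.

f: a_k = -1, -2, 2, -4, 10, -28, 84, -264, …
g: a_k = 0, -2, 2, -8/3, 4, -32/5, 32/3, -128/7, …
Sym-product of L_f,L_g gives L₀ (≤ ord 2).
L = (8 + 8·x) + (-2 - 8·x)·Dx + (1 + 10·x + 32·x^2 + 32·x^3)·Dx^2  (order 2).
h: a_k = 0, 2, 2, -16/3, 40/3, -524/15, 484/5, -9888/35, …
ICs: h(0) = 0, h′(0) = 2.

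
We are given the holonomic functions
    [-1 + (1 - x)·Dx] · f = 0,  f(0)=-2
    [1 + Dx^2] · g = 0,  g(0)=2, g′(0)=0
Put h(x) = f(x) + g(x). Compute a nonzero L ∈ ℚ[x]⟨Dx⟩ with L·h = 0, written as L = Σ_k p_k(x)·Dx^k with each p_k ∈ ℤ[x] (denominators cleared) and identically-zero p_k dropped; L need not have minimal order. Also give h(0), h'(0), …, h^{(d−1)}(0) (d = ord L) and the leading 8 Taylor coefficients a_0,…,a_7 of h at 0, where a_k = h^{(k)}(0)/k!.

f: a_k = -2, -2, -2, -2, -2, -2, -2, -2, …
g: a_k = 2, 0, -1, 0, 1/12, 0, -1/360, 0, …
f+g: L₀ = lclm(L_f,L_g), ord ≤ 1+2.
L = (7 - 2·x + x^2) + (-3 + 5·x - 3·x^2 + x^3)·Dx + (7 - 2·x + x^2)·Dx^2 + (-3 + 5·x - 3·x^2 + x^3)·Dx^3  (order 3).
h: a_k = 0, -2, -3, -2, -23/12, -2, -721/360, -2, …
ICs: h(0) = 0, h′(0) = -2, h′′(0) = -6.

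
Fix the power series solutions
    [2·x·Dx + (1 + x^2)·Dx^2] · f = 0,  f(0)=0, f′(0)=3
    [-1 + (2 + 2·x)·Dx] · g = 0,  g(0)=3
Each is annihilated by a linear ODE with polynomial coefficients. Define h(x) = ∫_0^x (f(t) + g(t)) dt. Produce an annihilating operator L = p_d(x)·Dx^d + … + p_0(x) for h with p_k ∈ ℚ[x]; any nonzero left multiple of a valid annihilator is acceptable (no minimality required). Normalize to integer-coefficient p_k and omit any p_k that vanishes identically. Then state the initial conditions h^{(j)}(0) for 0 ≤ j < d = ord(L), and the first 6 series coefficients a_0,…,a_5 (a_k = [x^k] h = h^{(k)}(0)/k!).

f: a_k = 0, 3, 0, -1, 0, 3/5, …
g: a_k = 3, 3/2, -3/8, 3/16, -15/128, 21/256, …
Weyl lclm of L_f,L_g ⇒ L₀ (ord ≤ 3).
∫: right-multiply L₀ by Dx.
L = (-4 - 10·x + 12·x^2 + 6·x^3)·Dx^2 + (-11 - 16·x + 10·x^2 + 48·x^3 + 21·x^4)·Dx^3 + (-2 + 6·x + 12·x^2 + 12·x^3 + 14·x^4 + 6·x^5)·Dx^4  (order 4).
h: a_k = 0, 3, 9/4, -1/8, -13/64, -3/128, …
ICs: h(0) = 0, h′(0) = 3, h′′(0) = 9/2, h′′′(0) = -3/4.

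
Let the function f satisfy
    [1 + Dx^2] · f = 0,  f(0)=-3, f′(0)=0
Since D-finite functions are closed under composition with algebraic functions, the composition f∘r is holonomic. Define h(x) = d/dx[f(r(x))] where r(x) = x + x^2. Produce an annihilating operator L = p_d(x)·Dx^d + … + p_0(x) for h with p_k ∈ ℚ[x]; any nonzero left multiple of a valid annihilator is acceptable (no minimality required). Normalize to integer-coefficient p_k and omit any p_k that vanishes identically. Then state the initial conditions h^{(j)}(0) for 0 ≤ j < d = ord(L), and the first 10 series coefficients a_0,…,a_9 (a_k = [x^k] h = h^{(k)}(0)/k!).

f: a_k = -3, 0, 3/2, 0, -1/8, 0, 1/240, 0, -1/13440, 0, …
h₀=f(r): pull back L_f along r ⇒ L₀.
h₀' ⇒ L via d/dx closure of L₀.
L = (13 + 8·x + 24·x^2 + 32·x^3 + 16·x^4) + (-6 - 12·x)·Dx + (1 + 4·x + 4·x^2)·Dx^2  (order 2).
h: a_k = 0, 3, 9, 11/2, -5/2, -179/40, -133/40, -841/1680, 417/560, 73081/120960, …
ICs: h(0) = 0, h′(0) = 3.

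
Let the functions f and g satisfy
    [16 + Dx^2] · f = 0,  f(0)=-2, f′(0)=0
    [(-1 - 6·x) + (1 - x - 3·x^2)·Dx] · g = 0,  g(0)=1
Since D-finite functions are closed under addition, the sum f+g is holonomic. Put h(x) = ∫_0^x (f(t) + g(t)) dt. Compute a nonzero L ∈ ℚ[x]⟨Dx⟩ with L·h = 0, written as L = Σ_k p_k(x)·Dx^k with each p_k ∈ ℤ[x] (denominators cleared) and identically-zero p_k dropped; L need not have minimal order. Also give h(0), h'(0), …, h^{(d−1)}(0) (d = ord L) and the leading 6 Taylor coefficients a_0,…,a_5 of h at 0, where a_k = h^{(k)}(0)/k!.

f: a_k = -2, 0, 16, 0, -64/3, 0, …
g: a_k = 1, 1, 4, 7, 19, 40, …
L₀ := lclm(L_f,L_g); ord L₀ ≤ 2+1.
Integrate: L := L₀·Dx.
L = (-464 - 2816·x - 416·x^2 - 2112·x^3 - 5760·x^4 - 6912·x^5)·Dx + (192 - 304·x - 672·x^2 + 1312·x^3 + 1008·x^4 - 3456·x^5 - 3456·x^6)·Dx^2 + (-29 - 176·x - 26·x^2 - 132·x^3 - 360·x^4 - 432·x^5)·Dx^3 + (12 - 19·x - 42·x^2 + 82·x^3 + 63·x^4 - 216·x^5 - 216·x^6)·Dx^4  (order 4).
h: a_k = 0, -1, 1/2, 20/3, 7/4, -7/15, …
ICs: h(0) = 0, h′(0) = -1, h′′(0) = 1, h′′′(0) = 40.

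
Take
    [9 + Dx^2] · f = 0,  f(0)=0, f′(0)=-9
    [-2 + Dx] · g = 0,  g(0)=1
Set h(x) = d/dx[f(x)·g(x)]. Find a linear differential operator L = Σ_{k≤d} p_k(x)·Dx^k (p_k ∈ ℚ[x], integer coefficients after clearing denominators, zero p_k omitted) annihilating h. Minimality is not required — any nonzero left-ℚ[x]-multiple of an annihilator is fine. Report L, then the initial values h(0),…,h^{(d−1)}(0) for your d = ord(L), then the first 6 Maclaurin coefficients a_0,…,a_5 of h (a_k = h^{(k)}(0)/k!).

f: a_k = 0, -9, 0, 27/2, 0, -243/40, …
g: a_k = 1, 2, 2, 4/3, 2/3, 4/15, …
L₀ := L_f ⊗_s L_g (sym. prod.), ord ≤ 2.
Derive L from L₀ (diff closure).
L = 13 - 4·Dx + Dx^2  (order 2).
h: a_k = -9, -36, -27/2, 60, 597/8, 207/10, …
ICs: h(0) = -9, h′(0) = -36.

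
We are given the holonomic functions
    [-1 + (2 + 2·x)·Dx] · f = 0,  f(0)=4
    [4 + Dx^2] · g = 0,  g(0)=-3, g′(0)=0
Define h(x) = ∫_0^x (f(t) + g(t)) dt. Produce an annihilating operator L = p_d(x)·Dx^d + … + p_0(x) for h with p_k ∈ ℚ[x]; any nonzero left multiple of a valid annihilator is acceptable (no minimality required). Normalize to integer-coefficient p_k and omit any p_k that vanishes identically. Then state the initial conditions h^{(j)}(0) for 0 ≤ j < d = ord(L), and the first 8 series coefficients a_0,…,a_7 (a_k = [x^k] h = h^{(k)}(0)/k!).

f: a_k = 4, 2, -1/2, 1/4, -5/32, 7/64, -21/256, 33/512, …
g: a_k = -3, 0, 6, 0, -2, 0, 4/15, 0, …
L₀ := lclm(L_f,L_g); ord L₀ ≤ 1+2.
Integrate: L := L₀·Dx.
L = (-76 - 128·x - 64·x^2)·Dx + (120 + 376·x + 384·x^2 + 128·x^3)·Dx^2 + (-19 - 32·x - 16·x^2)·Dx^3 + (30 + 94·x + 96·x^2 + 32·x^3)·Dx^4  (order 4).
h: a_k = 0, 1, 1, 11/6, 1/16, -69/160, 7/384, 709/26880, …
ICs: h(0) = 0, h′(0) = 1, h′′(0) = 2, h′′′(0) = 11.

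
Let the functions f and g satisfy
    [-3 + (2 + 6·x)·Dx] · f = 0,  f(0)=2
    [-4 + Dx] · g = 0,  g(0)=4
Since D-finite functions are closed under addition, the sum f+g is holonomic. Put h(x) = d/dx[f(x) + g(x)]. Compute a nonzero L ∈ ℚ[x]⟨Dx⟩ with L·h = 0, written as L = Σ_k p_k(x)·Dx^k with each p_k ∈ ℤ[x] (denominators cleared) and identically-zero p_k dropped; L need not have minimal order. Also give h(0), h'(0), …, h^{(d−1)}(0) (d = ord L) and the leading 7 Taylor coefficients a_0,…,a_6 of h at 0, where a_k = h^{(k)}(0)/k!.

L = (-204 - 288·x) + (-37 - 384·x - 576·x^2)·Dx + (22 + 114·x + 144·x^2)·Dx^2  (order 2).
h: a_k = 19, 119/2, 1105/8, 6977/48, 91051/384, -164617/3840, 26928169/46080, …
ICs: h(0) = 19, h′(0) = 119/2.

f: a_k = 2, 3, -9/4, 27/8, -405/64, 1701/128, -15309/512, …
g: a_k = 4, 16, 32, 128/3, 128/3, 512/15, 1024/45, …
Sum ⇒ L₀ = lclm(L_f,L_g) in ℚ(x)⟨Dx⟩.
Differentiate: ansatz ord ≤ ord L₀ ⇒ L.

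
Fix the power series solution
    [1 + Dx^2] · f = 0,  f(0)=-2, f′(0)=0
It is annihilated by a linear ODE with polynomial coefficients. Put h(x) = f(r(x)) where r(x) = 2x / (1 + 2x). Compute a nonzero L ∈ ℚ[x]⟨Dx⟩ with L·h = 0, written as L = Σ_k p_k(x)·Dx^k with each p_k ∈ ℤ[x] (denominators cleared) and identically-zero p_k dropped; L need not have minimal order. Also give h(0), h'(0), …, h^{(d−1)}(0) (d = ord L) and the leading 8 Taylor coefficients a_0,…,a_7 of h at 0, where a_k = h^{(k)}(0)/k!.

L = 4 + (4 + 24·x + 48·x^2 + 32·x^3)·Dx + (1 + 8·x + 24·x^2 + 32·x^3 + 16·x^4)·Dx^2  (order 2).
h: a_k = -2, 0, 4, -16, 140/3, -352/3, 12008/45, -2784/5, …
ICs: h(0) = -2, h′(0) = 0.

f: a_k = -2, 0, 1, 0, -1/12, 0, 1/360, 0, …
f∘r: x↦r, Dx↦Dx/r' in L_f ⇒ L₀.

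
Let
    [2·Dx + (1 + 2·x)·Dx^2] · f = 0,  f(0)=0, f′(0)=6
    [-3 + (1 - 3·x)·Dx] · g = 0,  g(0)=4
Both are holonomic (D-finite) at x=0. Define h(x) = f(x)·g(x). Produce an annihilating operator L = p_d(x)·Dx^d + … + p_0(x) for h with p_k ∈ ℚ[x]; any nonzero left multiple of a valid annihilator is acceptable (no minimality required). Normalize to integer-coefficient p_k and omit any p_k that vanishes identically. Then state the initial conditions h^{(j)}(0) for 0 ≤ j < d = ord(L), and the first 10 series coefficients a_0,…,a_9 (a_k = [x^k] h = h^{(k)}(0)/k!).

L = 6 + (4 + 18·x)·Dx + (-1 + x + 6·x^2)·Dx^2  (order 2).
h: a_k = 0, 24, 48, 176, 480, 7584/5, 22112/5, 472032/35, 1402656/35, 12695584/105, …
ICs: h(0) = 0, h′(0) = 24.

f: a_k = 0, 6, -6, 8, -12, 96/5, -32, 384/7, -96, 512/3, …
g: a_k = 4, 12, 36, 108, 324, 972, 2916, 8748, 26244, 78732, …
Product ⇒ symmetric product L₀, ord ≤ 2.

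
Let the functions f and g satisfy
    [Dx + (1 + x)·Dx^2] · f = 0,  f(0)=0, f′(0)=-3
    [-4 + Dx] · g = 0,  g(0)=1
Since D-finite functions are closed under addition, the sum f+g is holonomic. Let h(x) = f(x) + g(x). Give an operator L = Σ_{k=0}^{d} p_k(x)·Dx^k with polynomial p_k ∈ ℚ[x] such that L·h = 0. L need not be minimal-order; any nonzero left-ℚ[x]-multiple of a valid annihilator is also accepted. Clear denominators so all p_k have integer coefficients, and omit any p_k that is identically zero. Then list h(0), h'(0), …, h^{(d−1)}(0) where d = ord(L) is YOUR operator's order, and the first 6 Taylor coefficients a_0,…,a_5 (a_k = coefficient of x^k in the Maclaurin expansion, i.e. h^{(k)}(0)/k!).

f: a_k = 0, -3, 3/2, -1, 3/4, -3/5, …
g: a_k = 1, 4, 8, 32/3, 32/3, 128/15, …
Weyl lclm of L_f,L_g ⇒ L₀ (ord ≤ 3).
L = (-24 - 16·x)·Dx + (-14 - 32·x - 16·x^2)·Dx^2 + (5 + 9·x + 4·x^2)·Dx^3  (order 3).
h: a_k = 1, 1, 19/2, 29/3, 137/12, 119/15, …
ICs: h(0) = 1, h′(0) = 1, h′′(0) = 19.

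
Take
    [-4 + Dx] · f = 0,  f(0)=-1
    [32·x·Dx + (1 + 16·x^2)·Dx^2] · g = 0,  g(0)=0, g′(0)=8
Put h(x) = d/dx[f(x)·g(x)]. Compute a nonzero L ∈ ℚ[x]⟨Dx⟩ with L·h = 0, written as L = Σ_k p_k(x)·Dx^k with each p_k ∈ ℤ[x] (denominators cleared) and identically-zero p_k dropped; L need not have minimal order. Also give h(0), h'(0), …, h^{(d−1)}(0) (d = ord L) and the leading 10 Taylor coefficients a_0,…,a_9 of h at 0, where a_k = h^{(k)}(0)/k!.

f: a_k = -1, -4, -8, -32/3, -32/3, -128/15, -256/45, -1024/315, -512/315, -2048/2835, …
g: a_k = 0, 8, 0, -128/3, 0, 2048/5, 0, -32768/7, 0, 524288/9, …
L₀ := L_f ⊗_s L_g (sym. prod.), ord ≤ 2.
Derive L from L₀ (diff closure).
L = (16 + 320·x - 768·x^2 + 1024·x^3) + (-96·x + 256·x^2 - 512·x^3)·Dx + (-1 + 4·x - 16·x^2 + 64·x^3)·Dx^2  (order 2).
h: a_k = -8, -64, -64, 1024/3, -768, -22528/3, 63488/5, 7405568/63, -4714496/21, -5285773312/2835, …
ICs: h(0) = -8, h′(0) = -64.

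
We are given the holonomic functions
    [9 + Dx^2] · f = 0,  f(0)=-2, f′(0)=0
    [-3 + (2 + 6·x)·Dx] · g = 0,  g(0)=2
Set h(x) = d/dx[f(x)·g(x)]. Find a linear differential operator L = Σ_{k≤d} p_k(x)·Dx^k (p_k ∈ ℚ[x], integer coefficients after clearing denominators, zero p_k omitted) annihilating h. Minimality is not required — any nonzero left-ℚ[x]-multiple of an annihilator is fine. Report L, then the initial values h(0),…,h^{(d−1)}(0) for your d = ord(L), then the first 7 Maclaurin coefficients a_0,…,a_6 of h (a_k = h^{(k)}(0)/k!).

L = (477 + 3888·x + 11016·x^2 + 15552·x^3 + 11664·x^4) + (-12 - 324·x - 1296·x^2 - 1296·x^3)·Dx + (28 + 264·x + 972·x^2 + 1728·x^3 + 1296·x^4)·Dx^2  (order 2).
h: a_k = -6, 45, 243/4, -675/8, -5265/64, 84807/640, -682101/2560, …
ICs: h(0) = -6, h′(0) = 45.

f: a_k = -2, 0, 9, 0, -27/4, 0, 81/40, …
g: a_k = 2, 3, -9/4, 27/8, -405/64, 1701/128, -15309/512, …
f·g: L₀ = L_f ⊗_s L_g, ord ≤ 2·1.
Differentiate: ansatz ord ≤ ord L₀ ⇒ L.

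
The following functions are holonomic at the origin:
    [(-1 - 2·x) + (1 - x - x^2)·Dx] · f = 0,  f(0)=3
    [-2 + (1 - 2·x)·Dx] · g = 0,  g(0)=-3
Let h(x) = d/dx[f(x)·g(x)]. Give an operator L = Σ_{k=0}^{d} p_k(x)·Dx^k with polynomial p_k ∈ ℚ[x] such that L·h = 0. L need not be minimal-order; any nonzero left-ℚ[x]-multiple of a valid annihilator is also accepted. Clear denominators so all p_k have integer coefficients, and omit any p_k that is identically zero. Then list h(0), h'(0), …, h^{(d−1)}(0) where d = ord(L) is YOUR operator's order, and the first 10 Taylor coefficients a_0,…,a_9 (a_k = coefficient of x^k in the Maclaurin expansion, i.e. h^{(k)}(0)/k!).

L = (16 - 30·x - 30·x^2 + 32·x^3 + 48·x^4) + (-3 + 11·x - 3·x^2 - 22·x^3 + 10·x^4 + 12·x^5)·Dx  (order 1).
h: a_k = -27, -144, -513, -1548, -4230, -10854, -26649, -63360, -147015, -334710, …
ICs: h(0) = -27.

f: a_k = 3, 3, 6, 9, 15, 24, 39, 63, 102, 165, …
g: a_k = -3, -6, -12, -24, -48, -96, -192, -384, -768, -1536, …
Product ⇒ symmetric product L₀, ord ≤ 1.
Derive L from L₀ (diff closure).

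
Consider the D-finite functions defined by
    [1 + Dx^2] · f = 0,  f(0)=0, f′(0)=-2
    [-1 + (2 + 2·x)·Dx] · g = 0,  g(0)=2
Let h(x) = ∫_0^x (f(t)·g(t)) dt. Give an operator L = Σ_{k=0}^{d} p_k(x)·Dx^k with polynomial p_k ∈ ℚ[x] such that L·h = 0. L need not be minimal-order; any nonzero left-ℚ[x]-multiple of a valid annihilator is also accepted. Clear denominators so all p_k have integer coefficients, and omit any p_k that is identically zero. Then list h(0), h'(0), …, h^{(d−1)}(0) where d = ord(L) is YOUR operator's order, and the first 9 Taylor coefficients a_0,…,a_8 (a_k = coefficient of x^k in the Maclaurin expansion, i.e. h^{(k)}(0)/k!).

f: a_k = 0, -2, 0, 1/3, 0, -1/60, 0, 1/2520, 0, …
g: a_k = 2, 1, -1/4, 1/8, -5/64, 7/128, -21/512, 33/1024, -429/16384, …
h₀=f·g: eliminate ⇒ L₀, order ≤ 2·1.
Integrate: L := L₀·Dx.
L = (7 + 8·x + 4·x^2)·Dx + (-4 - 4·x)·Dx^2 + (4 + 8·x + 4·x^2)·Dx^3  (order 3).
h: a_k = 0, 0, -2, -2/3, 7/24, 1/60, 19/2880, -27/2240, 983/129024, …
ICs: h(0) = 0, h′(0) = 0, h′′(0) = -4.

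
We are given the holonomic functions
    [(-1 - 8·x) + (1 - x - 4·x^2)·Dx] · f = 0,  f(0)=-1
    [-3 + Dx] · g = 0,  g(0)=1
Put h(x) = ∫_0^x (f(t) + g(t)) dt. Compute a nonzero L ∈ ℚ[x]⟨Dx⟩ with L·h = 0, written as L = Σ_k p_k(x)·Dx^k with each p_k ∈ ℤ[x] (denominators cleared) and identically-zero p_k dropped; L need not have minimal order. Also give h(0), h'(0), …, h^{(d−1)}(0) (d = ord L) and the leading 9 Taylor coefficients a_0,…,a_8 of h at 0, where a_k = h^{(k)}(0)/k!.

f: a_k = -1, -1, -5, -9, -29, -65, -181, -441, -1165, …
g: a_k = 1, 3, 9/2, 9/2, 27/8, 81/40, 81/80, 243/560, 729/4480, …
Sum ⇒ L₀ = lclm(L_f,L_g) in ℚ(x)⟨Dx⟩.
h=∫₀ˣh₀: take L = L₀·Dx.
L = (-21 - 9·x - 396·x^2 - 288·x^3)·Dx + (1 + 42·x + 159·x^2 - 72·x^3 - 144·x^4)·Dx^2 + (2 - 13·x - 9·x^2 + 56·x^3 + 48·x^4)·Dx^3  (order 3).
h: a_k = 0, 0, 1, -1/6, -9/8, -41/8, -2519/240, -2057/80, -246717/4480, …
ICs: h(0) = 0, h′(0) = 0, h′′(0) = 2.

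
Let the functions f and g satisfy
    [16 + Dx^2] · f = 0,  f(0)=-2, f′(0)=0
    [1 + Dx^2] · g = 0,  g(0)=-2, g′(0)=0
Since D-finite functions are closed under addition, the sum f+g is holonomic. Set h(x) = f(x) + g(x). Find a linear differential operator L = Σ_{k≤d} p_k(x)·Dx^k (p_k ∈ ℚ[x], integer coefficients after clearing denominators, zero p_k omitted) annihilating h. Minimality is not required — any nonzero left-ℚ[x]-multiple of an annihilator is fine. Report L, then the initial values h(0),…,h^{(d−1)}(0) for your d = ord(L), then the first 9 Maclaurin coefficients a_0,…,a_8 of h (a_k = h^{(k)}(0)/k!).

L = 16 + 17·Dx^2 + Dx^4  (order 4).
h: a_k = -4, 0, 17, 0, -257/12, 0, 4097/360, 0, -65537/20160, …
ICs: h(0) = -4, h′(0) = 0, h′′(0) = 34, h′′′(0) = 0.

f: a_k = -2, 0, 16, 0, -64/3, 0, 512/45, 0, -1024/315, …
g: a_k = -2, 0, 1, 0, -1/12, 0, 1/360, 0, -1/20160, …
Weyl lclm of L_f,L_g ⇒ L₀ (ord ≤ 4).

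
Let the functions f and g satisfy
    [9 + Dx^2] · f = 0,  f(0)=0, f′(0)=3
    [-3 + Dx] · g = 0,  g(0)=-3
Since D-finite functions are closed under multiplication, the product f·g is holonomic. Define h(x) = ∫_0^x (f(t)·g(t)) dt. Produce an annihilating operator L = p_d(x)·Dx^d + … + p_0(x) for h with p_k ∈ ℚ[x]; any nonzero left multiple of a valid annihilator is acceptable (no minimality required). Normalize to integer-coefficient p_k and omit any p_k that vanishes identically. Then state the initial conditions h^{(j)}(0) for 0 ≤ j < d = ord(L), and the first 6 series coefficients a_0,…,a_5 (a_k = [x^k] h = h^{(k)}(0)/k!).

L = 18·Dx - 6·Dx^2 + Dx^3  (order 3).
h: a_k = 0, 0, -9/2, -9, -27/4, 0, …
ICs: h(0) = 0, h′(0) = 0, h′′(0) = -9.

f: a_k = 0, 3, 0, -9/2, 0, 81/40, …
g: a_k = -3, -9, -27/2, -27/2, -81/8, -243/40, …
h₀=f·g: eliminate ⇒ L₀, order ≤ 2·1.
Integrate: L := L₀·Dx.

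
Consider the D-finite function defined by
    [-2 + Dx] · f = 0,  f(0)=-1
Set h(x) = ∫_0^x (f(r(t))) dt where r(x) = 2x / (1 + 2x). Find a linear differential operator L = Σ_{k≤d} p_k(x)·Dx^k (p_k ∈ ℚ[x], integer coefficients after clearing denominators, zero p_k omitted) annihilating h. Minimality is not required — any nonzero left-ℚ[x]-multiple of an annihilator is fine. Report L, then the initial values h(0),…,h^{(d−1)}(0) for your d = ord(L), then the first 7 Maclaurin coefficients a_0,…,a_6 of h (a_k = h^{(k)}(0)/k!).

L = -4·Dx + (1 + 4·x + 4·x^2)·Dx^2  (order 2).
h: a_k = 0, -1, -2, 0, 4/3, -32/15, 32/15, …
ICs: h(0) = 0, h′(0) = -1.

f: a_k = -1, -2, -2, -4/3, -2/3, -4/15, -4/45, …
Change of var in L_f (x↦r) gives L₀.
∫: right-multiply L₀ by Dx.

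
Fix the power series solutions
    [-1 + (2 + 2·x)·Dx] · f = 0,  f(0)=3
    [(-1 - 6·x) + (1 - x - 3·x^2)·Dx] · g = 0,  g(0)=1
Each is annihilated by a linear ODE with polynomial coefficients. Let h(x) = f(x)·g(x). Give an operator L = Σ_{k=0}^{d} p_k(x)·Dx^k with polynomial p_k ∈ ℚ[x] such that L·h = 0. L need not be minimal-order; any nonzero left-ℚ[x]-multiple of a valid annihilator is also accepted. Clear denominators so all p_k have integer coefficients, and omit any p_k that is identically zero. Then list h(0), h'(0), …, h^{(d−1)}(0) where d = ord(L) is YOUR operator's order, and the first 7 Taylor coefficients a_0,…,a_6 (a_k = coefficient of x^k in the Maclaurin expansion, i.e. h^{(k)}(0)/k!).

L = (3 + 13·x + 9·x^2) + (-2 + 8·x^2 + 6·x^3)·Dx  (order 1).
h: a_k = 3, 9/2, 105/8, 429/16, 8457/128, 37527/256, 353013/1024, …
ICs: h(0) = 3.

f: a_k = 3, 3/2, -3/8, 3/16, -15/128, 21/256, -63/1024, …
g: a_k = 1, 1, 4, 7, 19, 40, 97, …
h₀=f·g: eliminate ⇒ L₀, order ≤ 1·1.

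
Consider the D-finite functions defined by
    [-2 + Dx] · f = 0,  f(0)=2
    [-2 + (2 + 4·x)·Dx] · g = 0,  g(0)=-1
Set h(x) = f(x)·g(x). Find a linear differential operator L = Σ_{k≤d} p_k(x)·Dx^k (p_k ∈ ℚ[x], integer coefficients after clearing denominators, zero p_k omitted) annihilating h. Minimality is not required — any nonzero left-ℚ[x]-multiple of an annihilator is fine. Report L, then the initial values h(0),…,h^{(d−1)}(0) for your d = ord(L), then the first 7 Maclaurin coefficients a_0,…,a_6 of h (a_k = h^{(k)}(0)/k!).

L = (-3 - 4·x) + (1 + 2·x)·Dx  (order 1).
h: a_k = -2, -6, -7, -17/3, -11/4, -107/60, 89/360, …
ICs: h(0) = -2.

f: a_k = 2, 4, 4, 8/3, 4/3, 8/15, 8/45, …
g: a_k = -1, -1, 1/2, -1/2, 5/8, -7/8, 21/16, …
Product ⇒ symmetric product L₀, ord ≤ 1.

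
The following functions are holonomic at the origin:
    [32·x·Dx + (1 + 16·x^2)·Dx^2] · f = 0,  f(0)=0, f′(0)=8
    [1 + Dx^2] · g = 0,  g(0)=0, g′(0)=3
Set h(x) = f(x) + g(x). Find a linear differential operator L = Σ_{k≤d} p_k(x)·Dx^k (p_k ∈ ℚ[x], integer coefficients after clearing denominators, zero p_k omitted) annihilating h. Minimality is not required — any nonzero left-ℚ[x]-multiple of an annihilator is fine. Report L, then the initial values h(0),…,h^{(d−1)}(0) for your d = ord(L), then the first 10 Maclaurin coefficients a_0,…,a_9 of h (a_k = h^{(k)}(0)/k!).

f: a_k = 0, 8, 0, -128/3, 0, 2048/5, 0, -32768/7, 0, 524288/9, …
g: a_k = 0, 3, 0, -1/2, 0, 1/40, 0, -1/1680, 0, 1/120960, …
L₀ := lclm(L_f,L_g); ord L₀ ≤ 2+2.
L = (-6112·x + 99328·x^3 + 8192·x^5)·Dx + (-31 + 1072·x^2 + 25344·x^4 + 4096·x^6)·Dx^2 + (-6112·x + 99328·x^3 + 8192·x^5)·Dx^3 + (-31 + 1072·x^2 + 25344·x^4 + 4096·x^6)·Dx^4  (order 4).
h: a_k = 0, 11, 0, -259/6, 0, 3277/8, 0, -7864321/1680, 0, 7046430721/120960, …
ICs: h(0) = 0, h′(0) = 11, h′′(0) = 0, h′′′(0) = -259.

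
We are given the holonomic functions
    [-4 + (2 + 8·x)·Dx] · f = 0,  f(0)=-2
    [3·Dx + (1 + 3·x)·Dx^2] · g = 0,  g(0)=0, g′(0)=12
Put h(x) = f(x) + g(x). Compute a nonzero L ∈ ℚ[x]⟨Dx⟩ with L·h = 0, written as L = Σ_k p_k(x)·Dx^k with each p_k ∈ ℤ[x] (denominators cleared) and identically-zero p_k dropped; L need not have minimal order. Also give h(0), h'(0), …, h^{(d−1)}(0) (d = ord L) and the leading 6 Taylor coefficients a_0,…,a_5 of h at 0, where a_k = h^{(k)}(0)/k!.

L = 36·x·Dx + (6 + 72·x + 180·x^2)·Dx^2 + (1 + 13·x + 54·x^2 + 72·x^3)·Dx^3  (order 3).
h: a_k = -2, 8, -14, 28, -61, 692/5, …
ICs: h(0) = -2, h′(0) = 8, h′′(0) = -28.

f: a_k = -2, -4, 4, -8, 20, -56, …
g: a_k = 0, 12, -18, 36, -81, 972/5, …
L₀ := lclm(L_f,L_g); ord L₀ ≤ 1+2.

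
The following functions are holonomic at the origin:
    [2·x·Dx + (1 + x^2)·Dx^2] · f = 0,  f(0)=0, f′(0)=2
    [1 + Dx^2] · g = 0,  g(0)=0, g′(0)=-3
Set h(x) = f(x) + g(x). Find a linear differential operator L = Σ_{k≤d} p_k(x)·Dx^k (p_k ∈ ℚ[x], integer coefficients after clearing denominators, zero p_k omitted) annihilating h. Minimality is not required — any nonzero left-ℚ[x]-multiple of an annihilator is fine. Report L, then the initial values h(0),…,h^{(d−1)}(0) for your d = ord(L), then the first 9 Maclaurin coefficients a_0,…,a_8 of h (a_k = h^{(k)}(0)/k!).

L = (-22·x + 28·x^3 + 2·x^5)·Dx + (-1 + 7·x^2 + 9·x^4 + x^6)·Dx^2 + (-22·x + 28·x^3 + 2·x^5)·Dx^3 + (-1 + 7·x^2 + 9·x^4 + x^6)·Dx^4  (order 4).
h: a_k = 0, -1, 0, -1/6, 0, 3/8, 0, -479/1680, 0, …
ICs: h(0) = 0, h′(0) = -1, h′′(0) = 0, h′′′(0) = -1.

f: a_k = 0, 2, 0, -2/3, 0, 2/5, 0, -2/7, 0, …
g: a_k = 0, -3, 0, 1/2, 0, -1/40, 0, 1/1680, 0, …
Weyl lclm of L_f,L_g ⇒ L₀ (ord ≤ 4).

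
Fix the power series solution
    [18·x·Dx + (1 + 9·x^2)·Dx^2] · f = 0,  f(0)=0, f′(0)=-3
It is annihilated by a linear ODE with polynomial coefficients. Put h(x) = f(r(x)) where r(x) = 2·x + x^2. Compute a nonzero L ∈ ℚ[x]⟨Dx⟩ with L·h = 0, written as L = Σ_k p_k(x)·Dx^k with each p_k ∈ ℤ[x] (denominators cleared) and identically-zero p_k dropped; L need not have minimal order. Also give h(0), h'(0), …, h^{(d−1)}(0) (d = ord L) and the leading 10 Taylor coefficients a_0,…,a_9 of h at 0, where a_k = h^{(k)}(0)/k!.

L = (-1 + 72·x + 144·x^2 + 108·x^3 + 27·x^4)·Dx + (1 + x + 36·x^2 + 72·x^3 + 45·x^4 + 9·x^5)·Dx^2  (order 2).
h: a_k = 0, -6, -3, 72, 108, -7506/5, -3879, 252720/7, 138024, -910278, …
ICs: h(0) = 0, h′(0) = -6.

f: a_k = 0, -3, 0, 9, 0, -243/5, 0, 2187/7, 0, -2187, …
f∘r: x↦r, Dx↦Dx/r' in L_f ⇒ L₀.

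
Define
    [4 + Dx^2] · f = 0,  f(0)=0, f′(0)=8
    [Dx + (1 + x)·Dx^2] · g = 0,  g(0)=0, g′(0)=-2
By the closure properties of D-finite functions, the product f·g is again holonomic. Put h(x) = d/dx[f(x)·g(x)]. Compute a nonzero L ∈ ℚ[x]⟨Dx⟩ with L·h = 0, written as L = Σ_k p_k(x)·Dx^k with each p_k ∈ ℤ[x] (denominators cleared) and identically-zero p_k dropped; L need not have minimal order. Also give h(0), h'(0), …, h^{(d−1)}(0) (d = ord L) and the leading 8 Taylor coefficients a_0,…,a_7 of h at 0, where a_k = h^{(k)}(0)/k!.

f: a_k = 0, 8, 0, -16/3, 0, 16/15, 0, -32/315, …
g: a_k = 0, -2, 1, -2/3, 1/2, -2/5, 1/3, -2/7, …
f·g: L₀ = L_f ⊗_s L_g, ord ≤ 2·2.
h=h₀': d/dx-closure on L₀ ⇒ L.
L = (-56 + 896·x + 4416·x^2 + 8064·x^3 + 7136·x^4 + 3072·x^5 + 512·x^6) + (72 + 776·x + 2080·x^2 + 2400·x^3 + 1280·x^4 + 256·x^5)·Dx + (70 + 824·x + 2780·x^2 + 4416·x^3 + 3664·x^4 + 1536·x^5 + 256·x^6)·Dx^2 + (18 + 194·x + 520·x^2 + 600·x^3 + 320·x^4 + 64·x^5)·Dx^3 + (21 + 150·x + 419·x^2 + 600·x^3 + 470·x^4 + 192·x^5 + 32·x^6)·Dx^4  (order 4).
h: a_k = 0, -32, 24, 64/3, -20/3, -32/3, 112/15, -1664/315, …
ICs: h(0) = 0, h′(0) = -32, h′′(0) = 48, h′′′(0) = 128.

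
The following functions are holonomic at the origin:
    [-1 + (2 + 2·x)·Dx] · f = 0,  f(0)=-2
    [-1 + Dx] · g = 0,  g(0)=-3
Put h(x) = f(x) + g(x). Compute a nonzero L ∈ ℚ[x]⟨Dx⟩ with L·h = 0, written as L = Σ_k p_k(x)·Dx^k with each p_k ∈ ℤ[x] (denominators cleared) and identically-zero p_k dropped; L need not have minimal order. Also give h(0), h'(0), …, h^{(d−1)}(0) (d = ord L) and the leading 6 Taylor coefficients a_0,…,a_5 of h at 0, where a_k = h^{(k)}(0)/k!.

L = (3 + 2·x) + (-5 - 8·x - 4·x^2)·Dx + (2 + 6·x + 4·x^2)·Dx^2  (order 2).
h: a_k = -5, -4, -5/4, -5/8, -3/64, -51/640, …
ICs: h(0) = -5, h′(0) = -4.

f: a_k = -2, -1, 1/4, -1/8, 5/64, -7/128, …
g: a_k = -3, -3, -3/2, -1/2, -1/8, -1/40, …
f+g: L₀ = lclm(L_f,L_g), ord ≤ 1+1.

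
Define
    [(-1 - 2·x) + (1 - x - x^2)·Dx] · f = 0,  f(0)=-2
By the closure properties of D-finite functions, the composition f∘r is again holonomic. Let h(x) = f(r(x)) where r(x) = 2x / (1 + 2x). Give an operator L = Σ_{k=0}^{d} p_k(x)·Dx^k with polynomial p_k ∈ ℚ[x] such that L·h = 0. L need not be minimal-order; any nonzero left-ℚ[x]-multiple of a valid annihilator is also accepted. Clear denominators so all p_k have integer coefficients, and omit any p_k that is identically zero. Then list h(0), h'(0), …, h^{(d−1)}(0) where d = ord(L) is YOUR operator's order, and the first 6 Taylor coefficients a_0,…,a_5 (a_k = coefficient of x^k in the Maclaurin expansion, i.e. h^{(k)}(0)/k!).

f: a_k = -2, -2, -4, -6, -10, -16, …
Substitute x→r, Dx→(1/r')Dx; clear ⇒ L₀.
L = (2 + 12·x) + (-1 - 4·x + 8·x^3)·Dx  (order 1).
h: a_k = -2, -4, -8, 0, -32, 64, …
ICs: h(0) = -2.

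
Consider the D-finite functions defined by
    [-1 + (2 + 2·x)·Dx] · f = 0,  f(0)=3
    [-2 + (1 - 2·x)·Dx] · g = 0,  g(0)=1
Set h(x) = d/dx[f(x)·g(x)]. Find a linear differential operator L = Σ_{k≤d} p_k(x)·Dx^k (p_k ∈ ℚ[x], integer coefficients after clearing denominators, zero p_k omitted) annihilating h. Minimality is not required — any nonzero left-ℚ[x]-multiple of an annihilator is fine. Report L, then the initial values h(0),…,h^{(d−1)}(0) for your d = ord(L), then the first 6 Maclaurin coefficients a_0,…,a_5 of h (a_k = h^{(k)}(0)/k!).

f: a_k = 3, 3/2, -3/8, 3/16, -15/128, 21/256, …
g: a_k = 1, 2, 4, 8, 16, 32, …
Sym-product of L_f,L_g gives L₀ (≤ ord 1).
Differentiate: ansatz ord ≤ ord L₀ ⇒ L.
L = (39 + 60·x + 12·x^2) + (-10 + 6·x + 24·x^2 + 8·x^3)·Dx  (order 1).
h: a_k = 15/2, 117/4, 1413/16, 7521/32, 150525/256, 722331/512, …
ICs: h(0) = 15/2.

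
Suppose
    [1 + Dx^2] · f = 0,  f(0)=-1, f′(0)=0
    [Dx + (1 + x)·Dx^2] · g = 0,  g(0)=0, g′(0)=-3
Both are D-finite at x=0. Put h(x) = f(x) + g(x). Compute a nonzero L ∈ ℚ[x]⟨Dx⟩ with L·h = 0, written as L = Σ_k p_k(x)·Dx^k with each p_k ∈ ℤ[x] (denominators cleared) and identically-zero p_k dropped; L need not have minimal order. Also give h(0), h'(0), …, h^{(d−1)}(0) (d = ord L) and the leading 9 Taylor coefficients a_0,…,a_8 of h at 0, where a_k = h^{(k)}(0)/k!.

L = (7 + 2·x + x^2)·Dx + (3 + 5·x + 3·x^2 + x^3)·Dx^2 + (7 + 2·x + x^2)·Dx^3 + (3 + 5·x + 3·x^2 + x^3)·Dx^4  (order 4).
h: a_k = -1, -3, 2, -1, 17/24, -3/5, 361/720, -3/7, 15119/40320, …
ICs: h(0) = -1, h′(0) = -3, h′′(0) = 4, h′′′(0) = -6.

f: a_k = -1, 0, 1/2, 0, -1/24, 0, 1/720, 0, -1/40320, …
g: a_k = 0, -3, 3/2, -1, 3/4, -3/5, 1/2, -3/7, 3/8, …
Weyl lclm of L_f,L_g ⇒ L₀ (ord ≤ 4).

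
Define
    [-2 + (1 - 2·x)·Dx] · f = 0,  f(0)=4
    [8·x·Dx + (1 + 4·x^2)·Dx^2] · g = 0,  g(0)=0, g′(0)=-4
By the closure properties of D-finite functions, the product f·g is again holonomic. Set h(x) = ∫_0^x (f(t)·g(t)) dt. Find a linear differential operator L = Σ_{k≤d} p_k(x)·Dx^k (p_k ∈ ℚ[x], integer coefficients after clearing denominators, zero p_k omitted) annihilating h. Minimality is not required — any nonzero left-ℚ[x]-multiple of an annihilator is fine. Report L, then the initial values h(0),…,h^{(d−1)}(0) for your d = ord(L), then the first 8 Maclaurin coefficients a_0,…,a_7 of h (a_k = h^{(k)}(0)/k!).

f: a_k = 4, 8, 16, 32, 64, 128, 256, 512, …
g: a_k = 0, -4, 0, 16/3, 0, -64/5, 0, 256/7, …
f·g: L₀ = L_f ⊗_s L_g, ord ≤ 1·2.
h=∫₀ˣh₀: take L = L₀·Dx.
L = 16·x·Dx + (4 - 8·x + 32·x^2)·Dx^2 + (-1 + 2·x - 4·x^2 + 8·x^3)·Dx^3  (order 3).
h: a_k = 0, 0, -8, -32/3, -32/3, -256/15, -1664/45, -6656/105, …
ICs: h(0) = 0, h′(0) = 0, h′′(0) = -16.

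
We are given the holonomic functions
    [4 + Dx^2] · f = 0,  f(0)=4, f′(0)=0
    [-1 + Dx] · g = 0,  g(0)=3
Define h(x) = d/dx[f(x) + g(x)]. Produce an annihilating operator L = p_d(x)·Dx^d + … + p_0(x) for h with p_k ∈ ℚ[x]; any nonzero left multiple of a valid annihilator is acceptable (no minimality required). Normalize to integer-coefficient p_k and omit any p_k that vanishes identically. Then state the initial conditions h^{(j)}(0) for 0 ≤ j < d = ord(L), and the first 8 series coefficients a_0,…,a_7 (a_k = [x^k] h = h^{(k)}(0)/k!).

f: a_k = 4, 0, -8, 0, 8/3, 0, -16/45, 0, …
g: a_k = 3, 3, 3/2, 1/2, 1/8, 1/40, 1/240, 1/1680, …
Weyl lclm of L_f,L_g ⇒ L₀ (ord ≤ 3).
h₀' ⇒ L via d/dx closure of L₀.
L = 4 - 4·Dx + Dx^2 - Dx^3  (order 3).
h: a_k = 3, -13, 3/2, 67/6, 1/8, -253/120, 1/240, 1027/5040, …
ICs: h(0) = 3, h′(0) = -13, h′′(0) = 3.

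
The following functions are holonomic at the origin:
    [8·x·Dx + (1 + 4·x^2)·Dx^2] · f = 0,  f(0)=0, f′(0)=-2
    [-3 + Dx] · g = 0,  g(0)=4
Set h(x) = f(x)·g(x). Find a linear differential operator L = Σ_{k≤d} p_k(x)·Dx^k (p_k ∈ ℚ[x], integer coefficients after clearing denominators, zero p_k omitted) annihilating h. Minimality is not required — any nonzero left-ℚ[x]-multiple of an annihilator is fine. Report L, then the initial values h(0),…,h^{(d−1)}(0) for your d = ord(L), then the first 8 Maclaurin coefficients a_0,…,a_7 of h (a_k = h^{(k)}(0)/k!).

f: a_k = 0, -2, 0, 8/3, 0, -32/5, 0, 128/7, …
g: a_k = 4, 12, 18, 18, 27/2, 81/10, 81/20, 243/140, …
L₀ := L_f ⊗_s L_g (sym. prod.), ord ≤ 2.
L = (9 - 24·x + 36·x^2) + (-6 + 8·x - 24·x^2)·Dx + (1 + 4·x^2)·Dx^2  (order 2).
h: a_k = 0, -8, -24, -76/3, -4, -23/5, -45, -991/70, …
ICs: h(0) = 0, h′(0) = -8.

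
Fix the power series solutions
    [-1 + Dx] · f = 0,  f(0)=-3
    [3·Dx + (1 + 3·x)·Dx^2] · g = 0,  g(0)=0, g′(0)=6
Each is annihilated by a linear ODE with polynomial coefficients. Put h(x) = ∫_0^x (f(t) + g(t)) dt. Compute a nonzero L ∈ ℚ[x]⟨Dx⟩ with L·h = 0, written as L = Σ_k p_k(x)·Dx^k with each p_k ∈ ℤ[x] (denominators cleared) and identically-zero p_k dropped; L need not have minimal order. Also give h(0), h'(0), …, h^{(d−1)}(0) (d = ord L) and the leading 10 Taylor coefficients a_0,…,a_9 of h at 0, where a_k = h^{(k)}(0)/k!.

L = (-21 - 9·x)·Dx^2 + (17 - 6·x - 9·x^2)·Dx^3 + (4 + 15·x + 9·x^2)·Dx^4  (order 4).
h: a_k = 0, -3, 3/2, -7/2, 35/8, -65/8, 3887/240, -58321/1680, 1049759/13440, -22044961/120960, …
ICs: h(0) = 0, h′(0) = -3, h′′(0) = 3, h′′′(0) = -21.

f: a_k = -3, -3, -3/2, -1/2, -1/8, -1/40, -1/240, -1/1680, -1/13440, -1/120960, …
g: a_k = 0, 6, -9, 18, -81/2, 486/5, -243, 4374/7, -6561/4, 4374, …
h₀=f+g: left-lcm gives L₀, ord ≤ 3.
∫: right-multiply L₀ by Dx.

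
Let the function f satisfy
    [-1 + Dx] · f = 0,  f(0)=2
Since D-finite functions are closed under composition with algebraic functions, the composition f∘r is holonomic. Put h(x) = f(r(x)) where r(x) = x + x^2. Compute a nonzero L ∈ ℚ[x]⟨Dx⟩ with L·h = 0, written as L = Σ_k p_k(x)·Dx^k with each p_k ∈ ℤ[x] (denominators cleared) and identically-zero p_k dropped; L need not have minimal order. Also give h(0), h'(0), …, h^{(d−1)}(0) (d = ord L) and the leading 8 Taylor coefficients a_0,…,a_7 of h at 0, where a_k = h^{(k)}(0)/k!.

L = (-1 - 2·x) + Dx  (order 1).
h: a_k = 2, 2, 3, 7/3, 25/12, 27/20, 331/360, 1303/2520, …
ICs: h(0) = 2.

f: a_k = 2, 2, 1, 1/3, 1/12, 1/60, 1/360, 1/2520, …
Substitute x→r, Dx→(1/r')Dx; clear ⇒ L₀.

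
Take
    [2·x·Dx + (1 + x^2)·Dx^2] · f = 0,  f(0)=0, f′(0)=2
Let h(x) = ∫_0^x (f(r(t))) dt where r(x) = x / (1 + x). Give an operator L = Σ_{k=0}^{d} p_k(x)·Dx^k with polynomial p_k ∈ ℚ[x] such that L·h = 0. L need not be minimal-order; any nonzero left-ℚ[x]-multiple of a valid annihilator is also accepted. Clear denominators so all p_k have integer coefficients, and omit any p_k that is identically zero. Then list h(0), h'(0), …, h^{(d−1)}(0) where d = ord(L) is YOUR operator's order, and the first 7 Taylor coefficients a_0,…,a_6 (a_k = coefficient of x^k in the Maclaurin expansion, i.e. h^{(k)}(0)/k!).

L = (2 + 4·x)·Dx^2 + (1 + 2·x + 2·x^2)·Dx^3  (order 3).
h: a_k = 0, 0, 1, -2/3, 1/3, 0, -4/15, …
ICs: h(0) = 0, h′(0) = 0, h′′(0) = 2.

f: a_k = 0, 2, 0, -2/3, 0, 2/5, 0, …
Substitute x→r, Dx→(1/r')Dx; clear ⇒ L₀.
∫: right-multiply L₀ by Dx.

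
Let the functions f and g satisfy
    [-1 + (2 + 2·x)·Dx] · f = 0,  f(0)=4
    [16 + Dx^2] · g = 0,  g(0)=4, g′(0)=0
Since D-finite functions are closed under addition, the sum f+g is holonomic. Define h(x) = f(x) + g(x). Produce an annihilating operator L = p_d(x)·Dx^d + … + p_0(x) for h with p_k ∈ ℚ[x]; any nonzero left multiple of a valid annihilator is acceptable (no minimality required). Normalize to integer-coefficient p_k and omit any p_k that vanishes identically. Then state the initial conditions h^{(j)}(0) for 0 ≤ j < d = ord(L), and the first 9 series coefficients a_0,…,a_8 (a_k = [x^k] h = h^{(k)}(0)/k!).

L = (-1072 - 2048·x - 1024·x^2) + (2016 + 6112·x + 6144·x^2 + 2048·x^3)·Dx + (-67 - 128·x - 64·x^2)·Dx^2 + (126 + 382·x + 384·x^2 + 128·x^3)·Dx^3  (order 3).
h: a_k = 8, 2, -65/2, 1/4, 4081/96, 7/64, -263089/11520, 33/512, 16642081/2580480, …
ICs: h(0) = 8, h′(0) = 2, h′′(0) = -65.

f: a_k = 4, 2, -1/2, 1/4, -5/32, 7/64, -21/256, 33/512, -429/8192, …
g: a_k = 4, 0, -32, 0, 128/3, 0, -1024/45, 0, 2048/315, …
Weyl lclm of L_f,L_g ⇒ L₀ (ord ≤ 3).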